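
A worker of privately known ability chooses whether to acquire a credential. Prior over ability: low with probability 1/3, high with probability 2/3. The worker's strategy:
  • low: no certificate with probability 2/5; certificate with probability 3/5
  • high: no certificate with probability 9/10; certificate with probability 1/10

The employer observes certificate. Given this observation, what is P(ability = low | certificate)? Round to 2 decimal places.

0.75

P(certificate) = (1/3)·(3/5) + (2/3)·(1/10) = 4/15
P(low | certificate) = ((1/3)·(3/5)) / (4/15) = (1/5) / (4/15) = 3/4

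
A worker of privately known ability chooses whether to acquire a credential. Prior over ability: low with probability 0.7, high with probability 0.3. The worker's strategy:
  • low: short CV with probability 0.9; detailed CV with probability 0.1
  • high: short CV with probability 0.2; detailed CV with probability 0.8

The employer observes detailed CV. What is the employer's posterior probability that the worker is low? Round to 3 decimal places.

P(detailed CV) = 0.7·0.1 + 0.3·0.8 = 0.31
P(low | detailed CV) = (0.7·0.1) / 0.31 = 0.07 / 0.31 = 0.225806

0.226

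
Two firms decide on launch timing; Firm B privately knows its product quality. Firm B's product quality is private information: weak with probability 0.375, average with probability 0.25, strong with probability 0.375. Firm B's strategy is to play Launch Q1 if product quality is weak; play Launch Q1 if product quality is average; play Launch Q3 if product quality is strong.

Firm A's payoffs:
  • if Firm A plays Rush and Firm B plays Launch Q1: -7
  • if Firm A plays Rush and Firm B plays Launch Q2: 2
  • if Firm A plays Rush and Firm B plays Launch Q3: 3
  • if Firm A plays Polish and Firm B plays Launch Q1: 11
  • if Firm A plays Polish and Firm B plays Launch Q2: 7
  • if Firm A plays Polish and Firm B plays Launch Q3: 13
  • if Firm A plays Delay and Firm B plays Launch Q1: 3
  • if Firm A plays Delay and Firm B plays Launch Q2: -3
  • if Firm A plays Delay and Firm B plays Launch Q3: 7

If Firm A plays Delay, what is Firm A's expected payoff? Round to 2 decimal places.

4.50

E[Delay] = 0.375·3 + 0.25·3 + 0.375·7 = 1.125 + 0.75 + 2.625 = 4.5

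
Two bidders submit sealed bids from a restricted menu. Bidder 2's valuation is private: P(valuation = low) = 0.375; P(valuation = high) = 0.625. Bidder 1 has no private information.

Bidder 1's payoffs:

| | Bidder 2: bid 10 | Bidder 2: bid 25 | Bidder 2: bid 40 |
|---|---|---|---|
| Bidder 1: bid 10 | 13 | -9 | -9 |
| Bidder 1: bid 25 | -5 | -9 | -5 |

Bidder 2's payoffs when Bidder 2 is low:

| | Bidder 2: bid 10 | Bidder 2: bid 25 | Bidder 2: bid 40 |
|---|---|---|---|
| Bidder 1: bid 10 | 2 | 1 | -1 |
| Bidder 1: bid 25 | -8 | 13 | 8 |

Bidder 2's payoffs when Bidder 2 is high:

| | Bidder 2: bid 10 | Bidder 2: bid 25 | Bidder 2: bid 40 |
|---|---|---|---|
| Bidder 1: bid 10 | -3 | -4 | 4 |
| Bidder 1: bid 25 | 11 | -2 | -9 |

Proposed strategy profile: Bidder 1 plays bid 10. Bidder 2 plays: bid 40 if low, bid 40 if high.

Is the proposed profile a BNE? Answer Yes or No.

A profile is a BNE iff every type of every player is best-responding given beliefs about the other side.
Bidder 1 plays bid 10: E[bid 10] = 0.375·(-9) + 0.625·(-9) = -9; E[bid 25] = -5. Not best-responding. ✗
Bidder 2 (valuation low), facing bid 10: bid 10 gives 2, bid 25 gives 1, bid 40 gives -1. Proposed bid 40 is not best — profitable deviation exists. ✗
Bidder 2 (valuation high), facing bid 10: bid 10 gives -3, bid 25 gives -4, bid 40 gives 4. Proposed bid 40 is best. ✓

No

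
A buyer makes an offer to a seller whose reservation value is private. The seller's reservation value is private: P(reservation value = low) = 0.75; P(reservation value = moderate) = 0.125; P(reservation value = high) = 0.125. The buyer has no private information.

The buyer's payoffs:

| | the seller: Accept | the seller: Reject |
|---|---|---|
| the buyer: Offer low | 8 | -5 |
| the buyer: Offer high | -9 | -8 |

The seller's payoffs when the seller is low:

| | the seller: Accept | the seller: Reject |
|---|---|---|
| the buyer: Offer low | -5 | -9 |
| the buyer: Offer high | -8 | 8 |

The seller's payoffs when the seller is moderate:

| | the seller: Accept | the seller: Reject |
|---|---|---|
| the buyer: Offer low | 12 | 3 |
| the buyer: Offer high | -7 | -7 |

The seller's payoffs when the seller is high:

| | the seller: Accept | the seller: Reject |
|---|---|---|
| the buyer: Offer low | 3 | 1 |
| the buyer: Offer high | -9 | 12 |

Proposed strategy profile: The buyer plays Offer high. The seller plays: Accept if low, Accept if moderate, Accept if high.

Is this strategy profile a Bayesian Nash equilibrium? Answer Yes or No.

The buyer plays Offer high: E[Offer high] = 0.75·(-9) + 0.125·(-9) + 0.125·(-9) = -9; E[Offer low] = 8. Not best-responding. ✗
The seller (reservation value low), facing Offer high: Accept gives -8, Reject gives 8. Proposed Accept is not best — profitable deviation exists. ✗
The seller (reservation value moderate), facing Offer high: Accept gives -7, Reject gives -7. Proposed Accept is best. ✓
The seller (reservation value high), facing Offer high: Accept gives -9, Reject gives 12. Proposed Accept is not best — profitable deviation exists. ✗

No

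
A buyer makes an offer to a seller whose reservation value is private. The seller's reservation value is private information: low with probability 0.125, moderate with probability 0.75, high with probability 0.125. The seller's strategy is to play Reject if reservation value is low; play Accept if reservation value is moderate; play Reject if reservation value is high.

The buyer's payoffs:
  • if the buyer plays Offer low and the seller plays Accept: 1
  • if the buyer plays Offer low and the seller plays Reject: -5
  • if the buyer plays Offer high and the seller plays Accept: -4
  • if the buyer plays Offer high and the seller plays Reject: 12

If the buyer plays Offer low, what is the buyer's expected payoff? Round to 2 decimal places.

-0.50

Take the expectation over the seller's reservation value, weighting each type's action by its prior probability.
E[Offer low] = 0.125·(-5) + 0.75·1 + 0.125·(-5) = (-0.625) + 0.75 + (-0.625) = -0.5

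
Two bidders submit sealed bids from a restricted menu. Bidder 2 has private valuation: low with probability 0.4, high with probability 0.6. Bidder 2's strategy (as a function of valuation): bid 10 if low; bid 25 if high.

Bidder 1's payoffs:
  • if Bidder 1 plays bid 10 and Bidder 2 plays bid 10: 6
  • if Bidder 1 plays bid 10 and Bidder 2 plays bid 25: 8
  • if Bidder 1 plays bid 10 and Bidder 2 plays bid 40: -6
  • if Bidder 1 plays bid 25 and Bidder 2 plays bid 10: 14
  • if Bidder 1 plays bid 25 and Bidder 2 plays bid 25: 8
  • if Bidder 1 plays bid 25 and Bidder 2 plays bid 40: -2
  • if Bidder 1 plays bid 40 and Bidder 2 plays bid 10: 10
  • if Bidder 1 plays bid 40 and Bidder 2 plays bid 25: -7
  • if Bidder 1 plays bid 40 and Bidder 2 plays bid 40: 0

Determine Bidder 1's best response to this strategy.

bid 25

E[bid 10] = 0.4·(6) + 0.6·(8) = 7.2
E[bid 25] = 0.4·(14) + 0.6·(8) = 10.4
E[bid 40] = 0.4·(10) + 0.6·(-7) = -0.2
Best response: bid 25 (10.4 is the largest).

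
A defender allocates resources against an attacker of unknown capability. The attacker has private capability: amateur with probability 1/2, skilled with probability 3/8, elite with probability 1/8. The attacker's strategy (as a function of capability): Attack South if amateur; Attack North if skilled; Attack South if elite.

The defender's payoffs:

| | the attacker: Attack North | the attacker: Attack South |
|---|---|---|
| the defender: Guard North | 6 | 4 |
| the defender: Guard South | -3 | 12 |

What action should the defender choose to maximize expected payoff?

E[Guard North] = 1/2·(4) + 3/8·(6) + 1/8·(4) = 19/4
E[Guard South] = 1/2·(12) + 3/8·(-3) + 1/8·(12) = 51/8
Best response: Guard South (51/8 is the largest).

Guard South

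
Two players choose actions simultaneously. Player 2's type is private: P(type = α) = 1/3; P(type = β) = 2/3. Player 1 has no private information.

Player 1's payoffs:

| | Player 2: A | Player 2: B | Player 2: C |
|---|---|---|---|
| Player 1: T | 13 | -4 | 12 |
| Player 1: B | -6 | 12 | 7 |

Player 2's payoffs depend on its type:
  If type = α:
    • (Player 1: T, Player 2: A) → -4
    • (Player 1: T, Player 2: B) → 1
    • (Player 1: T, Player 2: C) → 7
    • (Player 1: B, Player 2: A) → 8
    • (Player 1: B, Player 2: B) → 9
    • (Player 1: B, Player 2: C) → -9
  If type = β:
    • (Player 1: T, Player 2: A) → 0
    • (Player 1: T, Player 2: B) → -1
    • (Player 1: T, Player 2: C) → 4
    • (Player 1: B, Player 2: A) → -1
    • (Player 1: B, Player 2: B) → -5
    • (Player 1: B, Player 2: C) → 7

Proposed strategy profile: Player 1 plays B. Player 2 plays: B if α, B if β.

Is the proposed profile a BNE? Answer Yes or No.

No

A profile is a BNE iff every type of every player is best-responding given beliefs about the other side.
Player 1 plays B: E[B] = 1/3·(12) + 2/3·(12) = 12; E[T] = -4. Best-responding. ✓
Player 2 (type α), facing B: A gives 8, B gives 9, C gives -9. Proposed B is best. ✓
Player 2 (type β), facing B: A gives -1, B gives -5, C gives 7. Proposed B is not best — profitable deviation exists. ✗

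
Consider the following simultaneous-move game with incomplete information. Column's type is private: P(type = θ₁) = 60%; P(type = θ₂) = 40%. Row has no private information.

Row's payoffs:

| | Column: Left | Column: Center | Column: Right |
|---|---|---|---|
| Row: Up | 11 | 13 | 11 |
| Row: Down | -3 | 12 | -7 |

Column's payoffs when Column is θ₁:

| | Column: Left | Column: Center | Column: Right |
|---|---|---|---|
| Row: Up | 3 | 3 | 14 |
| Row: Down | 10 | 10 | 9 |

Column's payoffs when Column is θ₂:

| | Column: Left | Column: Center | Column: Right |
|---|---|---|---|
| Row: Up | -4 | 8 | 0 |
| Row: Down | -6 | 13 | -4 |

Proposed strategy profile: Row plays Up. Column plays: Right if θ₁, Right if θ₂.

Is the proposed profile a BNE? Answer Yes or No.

No

A profile is a BNE iff every type of every player is best-responding given beliefs about the other side.
Row plays Up: E[Up] = 0.6·(11) + 0.4·(11) = 11; E[Down] = -7. Best-responding. ✓
Column (type θ₁), facing Up: Left gives 3, Center gives 3, Right gives 14. Proposed Right is best. ✓
Column (type θ₂), facing Up: Left gives -4, Center gives 8, Right gives 0. Proposed Right is not best — profitable deviation exists. ✗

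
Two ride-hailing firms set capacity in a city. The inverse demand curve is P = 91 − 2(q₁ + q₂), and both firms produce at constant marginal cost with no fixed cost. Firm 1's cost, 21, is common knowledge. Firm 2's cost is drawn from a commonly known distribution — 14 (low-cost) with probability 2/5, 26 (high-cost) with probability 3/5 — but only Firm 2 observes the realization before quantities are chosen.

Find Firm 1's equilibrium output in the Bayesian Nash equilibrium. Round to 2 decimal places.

Firm 2 with cost c maximizes (91 − 2(q₁+q₂) − c)·q₂, giving q₂(c) = (91 − c − 2q₁)/4.
E[c₂] = 2/5·14 + 3/5·26 = 21.2
Firm 1's FOC against E[q₂] yields q₁ = (91 − 2·21 + E[c₂])/6 = (91 − 42 + 21.2)/6 = 11.7.

11.70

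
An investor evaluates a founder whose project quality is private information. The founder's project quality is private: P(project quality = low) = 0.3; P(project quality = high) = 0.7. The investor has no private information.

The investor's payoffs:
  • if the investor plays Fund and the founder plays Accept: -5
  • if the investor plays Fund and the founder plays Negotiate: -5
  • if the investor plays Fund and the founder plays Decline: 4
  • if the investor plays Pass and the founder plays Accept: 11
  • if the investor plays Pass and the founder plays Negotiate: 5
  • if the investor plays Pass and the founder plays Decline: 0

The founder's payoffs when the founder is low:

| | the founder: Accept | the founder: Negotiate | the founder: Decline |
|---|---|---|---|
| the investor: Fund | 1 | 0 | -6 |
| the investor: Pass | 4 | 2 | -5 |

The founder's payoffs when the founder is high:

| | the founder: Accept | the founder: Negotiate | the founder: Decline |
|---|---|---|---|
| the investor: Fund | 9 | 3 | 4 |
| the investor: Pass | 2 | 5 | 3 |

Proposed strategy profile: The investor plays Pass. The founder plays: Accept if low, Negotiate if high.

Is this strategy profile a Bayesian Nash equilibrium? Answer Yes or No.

The investor plays Pass: E[Pass] = 0.3·(11) + 0.7·(5) = 6.8; E[Fund] = -5. Best-responding. ✓
The founder (project quality low), facing Pass: Accept gives 4, Negotiate gives 2, Decline gives -5. Proposed Accept is best. ✓
The founder (project quality high), facing Pass: Accept gives 2, Negotiate gives 5, Decline gives 3. Proposed Negotiate is best. ✓

Yes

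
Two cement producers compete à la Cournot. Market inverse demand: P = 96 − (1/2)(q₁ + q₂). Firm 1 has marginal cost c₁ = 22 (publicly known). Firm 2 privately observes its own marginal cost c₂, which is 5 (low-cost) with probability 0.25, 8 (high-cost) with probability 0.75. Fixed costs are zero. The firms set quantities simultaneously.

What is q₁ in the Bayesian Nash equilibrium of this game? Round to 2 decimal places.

39.50

Firm 2 with cost c maximizes (96 − (1/2)(q₁+q₂) − c)·q₂, giving q₂(c) = (96 − c − (1/2)q₁).
E[c₂] = 0.25·5 + 0.75·8 = 7.25
Firm 1's FOC against E[q₂] yields q₁ = (96 − 2·22 + E[c₂])/(3/2) = (96 − 44 + 7.25)/(3/2) = 39.5.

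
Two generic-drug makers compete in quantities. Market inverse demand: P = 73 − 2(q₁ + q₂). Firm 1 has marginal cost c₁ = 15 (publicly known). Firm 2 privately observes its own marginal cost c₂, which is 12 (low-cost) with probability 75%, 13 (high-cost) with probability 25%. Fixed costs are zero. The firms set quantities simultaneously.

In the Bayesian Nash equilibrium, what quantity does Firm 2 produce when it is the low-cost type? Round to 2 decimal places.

10.65

Firm 2 with cost c maximizes (73 − 2(q₁+q₂) − c)·q₂, giving q₂(c) = (73 − c − 2q₁)/4.
E[c₂] = 0.75·12 + 0.25·13 = 12.25
Firm 1's FOC against E[q₂] yields q₁ = (73 − 2·15 + E[c₂])/6 = (73 − 30 + 12.25)/6 = 9.20833.
q₂(low-cost) = (73 − 12 − 2·9.20833)/4 = 10.6458.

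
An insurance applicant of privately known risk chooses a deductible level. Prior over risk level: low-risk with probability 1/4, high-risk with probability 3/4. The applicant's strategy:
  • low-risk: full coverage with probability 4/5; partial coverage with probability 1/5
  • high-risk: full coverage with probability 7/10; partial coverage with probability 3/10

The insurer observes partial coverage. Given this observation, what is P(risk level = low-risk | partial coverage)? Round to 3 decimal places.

0.182

Apply Bayes' rule using the sender's strategy as the likelihood.
P(partial coverage) = (1/4)·(1/5) + (3/4)·(3/10) = 11/40
P(low-risk | partial coverage) = ((1/4)·(1/5)) / (11/40) = (1/20) / (11/40) = 2/11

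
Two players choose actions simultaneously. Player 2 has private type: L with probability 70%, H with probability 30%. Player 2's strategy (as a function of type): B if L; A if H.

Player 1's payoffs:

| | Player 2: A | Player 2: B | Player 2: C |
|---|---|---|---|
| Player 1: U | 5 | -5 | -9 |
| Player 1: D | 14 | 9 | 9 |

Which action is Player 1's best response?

E[U] = 0.7·(-5) + 0.3·(5) = -2
E[D] = 0.7·(9) + 0.3·(14) = 10.5
Best response: D (10.5 is the largest).

D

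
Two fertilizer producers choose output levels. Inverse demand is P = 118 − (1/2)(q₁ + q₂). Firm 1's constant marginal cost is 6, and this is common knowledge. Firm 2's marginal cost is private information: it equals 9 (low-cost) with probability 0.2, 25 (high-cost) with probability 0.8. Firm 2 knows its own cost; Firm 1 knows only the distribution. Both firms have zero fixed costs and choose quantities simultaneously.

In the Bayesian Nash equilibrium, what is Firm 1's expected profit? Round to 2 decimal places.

3629.52

Type-c best response for Firm 2: q₂(c) = (118 − c) − q₁/2.
Firm 1 maximizes expected profit; its first-order condition is 118 − q₁ − (1/2)E[q₂] − 6 = 0.
Substituting E[q₂] and solving: E[c₂] = 21.8, so q₁ = (118 − 2·6 + 21.8)/(3/2) = 85.2.
E[P] = 118 − (1/2)·(q₁ + E[q₂]) = 48.6; Firm 1's expected profit = (E[P] − 6)·q₁ = (48.6 − 6)·85.2 = 3629.52.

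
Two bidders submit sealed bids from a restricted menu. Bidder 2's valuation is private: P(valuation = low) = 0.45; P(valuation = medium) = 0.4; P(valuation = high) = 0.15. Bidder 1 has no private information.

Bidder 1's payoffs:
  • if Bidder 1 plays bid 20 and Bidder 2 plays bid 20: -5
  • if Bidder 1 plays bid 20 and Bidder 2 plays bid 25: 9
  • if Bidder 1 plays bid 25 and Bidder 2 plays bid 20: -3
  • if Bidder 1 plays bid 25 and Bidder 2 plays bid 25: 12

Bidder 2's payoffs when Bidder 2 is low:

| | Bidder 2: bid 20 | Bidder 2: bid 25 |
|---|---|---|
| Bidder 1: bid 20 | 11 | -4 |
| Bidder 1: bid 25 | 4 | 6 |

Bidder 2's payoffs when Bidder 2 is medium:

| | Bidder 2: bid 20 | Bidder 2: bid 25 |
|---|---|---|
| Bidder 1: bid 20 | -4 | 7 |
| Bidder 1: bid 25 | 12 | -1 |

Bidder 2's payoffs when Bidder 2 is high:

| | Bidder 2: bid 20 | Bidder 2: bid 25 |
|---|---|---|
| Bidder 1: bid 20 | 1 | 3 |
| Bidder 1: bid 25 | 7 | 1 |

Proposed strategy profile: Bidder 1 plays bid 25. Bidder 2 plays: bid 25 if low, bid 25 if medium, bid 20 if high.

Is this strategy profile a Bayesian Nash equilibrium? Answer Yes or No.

No

Bidder 1 plays bid 25: E[bid 25] = 0.45·(12) + 0.4·(12) + 0.15·(-3) = 9.75; E[bid 20] = 6.9. Best-responding. ✓
Bidder 2 (valuation low), facing bid 25: bid 20 gives 4, bid 25 gives 6. Proposed bid 25 is best. ✓
Bidder 2 (valuation medium), facing bid 25: bid 20 gives 12, bid 25 gives -1. Proposed bid 25 is not best — profitable deviation exists. ✗
Bidder 2 (valuation high), facing bid 25: bid 20 gives 7, bid 25 gives 1. Proposed bid 20 is best. ✓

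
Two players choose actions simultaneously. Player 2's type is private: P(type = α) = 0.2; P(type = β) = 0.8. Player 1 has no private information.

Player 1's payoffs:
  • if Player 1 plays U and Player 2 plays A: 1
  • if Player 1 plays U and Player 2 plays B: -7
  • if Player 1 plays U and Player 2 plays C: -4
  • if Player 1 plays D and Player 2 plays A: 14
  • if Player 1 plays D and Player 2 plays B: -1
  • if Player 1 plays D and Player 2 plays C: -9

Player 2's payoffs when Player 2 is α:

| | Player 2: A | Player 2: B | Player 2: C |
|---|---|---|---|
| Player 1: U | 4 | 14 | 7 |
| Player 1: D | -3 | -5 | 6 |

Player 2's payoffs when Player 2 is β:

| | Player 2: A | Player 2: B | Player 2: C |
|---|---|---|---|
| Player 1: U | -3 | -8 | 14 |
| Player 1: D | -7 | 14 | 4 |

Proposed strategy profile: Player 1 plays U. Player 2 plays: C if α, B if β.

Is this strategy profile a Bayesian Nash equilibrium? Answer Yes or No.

No

Player 1 plays U: E[U] = 0.2·(-4) + 0.8·(-7) = -6.4; E[D] = -2.6. Not best-responding. ✗
Player 2 (type α), facing U: A gives 4, B gives 14, C gives 7. Proposed C is not best — profitable deviation exists. ✗
Player 2 (type β), facing U: A gives -3, B gives -8, C gives 14. Proposed B is not best — profitable deviation exists. ✗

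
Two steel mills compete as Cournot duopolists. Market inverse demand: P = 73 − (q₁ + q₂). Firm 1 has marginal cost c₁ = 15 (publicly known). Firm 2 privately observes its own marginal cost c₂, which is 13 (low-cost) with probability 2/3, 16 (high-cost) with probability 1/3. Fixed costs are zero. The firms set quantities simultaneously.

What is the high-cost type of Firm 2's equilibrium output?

19

Firm 2 with cost c maximizes (73 − (q₁+q₂) − c)·q₂, giving q₂(c) = (73 − c − q₁)/2.
E[c₂] = 2/3·13 + 1/3·16 = 14
Firm 1's FOC against E[q₂] yields q₁ = (73 − 2·15 + E[c₂])/3 = (73 − 30 + 14)/3 = 19.
q₂(high-cost) = (73 − 16 − 19)/2 = 19.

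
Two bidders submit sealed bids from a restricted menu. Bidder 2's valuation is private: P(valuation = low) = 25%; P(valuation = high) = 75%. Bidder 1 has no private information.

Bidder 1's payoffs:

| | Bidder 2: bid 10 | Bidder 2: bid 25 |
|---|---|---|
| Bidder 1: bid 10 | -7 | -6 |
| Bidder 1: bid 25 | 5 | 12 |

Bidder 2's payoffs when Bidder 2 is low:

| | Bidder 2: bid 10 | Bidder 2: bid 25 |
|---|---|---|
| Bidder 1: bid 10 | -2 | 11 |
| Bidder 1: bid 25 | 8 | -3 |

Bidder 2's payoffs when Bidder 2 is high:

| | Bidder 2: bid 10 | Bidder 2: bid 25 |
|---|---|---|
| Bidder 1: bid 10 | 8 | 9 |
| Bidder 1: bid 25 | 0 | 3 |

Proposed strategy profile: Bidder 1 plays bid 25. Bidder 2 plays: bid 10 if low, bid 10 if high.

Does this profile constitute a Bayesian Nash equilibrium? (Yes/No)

Bidder 1 plays bid 25: E[bid 25] = 0.25·(5) + 0.75·(5) = 5; E[bid 10] = -7. Best-responding. ✓
Bidder 2 (valuation low), facing bid 25: bid 10 gives 8, bid 25 gives -3. Proposed bid 10 is best. ✓
Bidder 2 (valuation high), facing bid 25: bid 10 gives 0, bid 25 gives 3. Proposed bid 10 is not best — profitable deviation exists. ✗

No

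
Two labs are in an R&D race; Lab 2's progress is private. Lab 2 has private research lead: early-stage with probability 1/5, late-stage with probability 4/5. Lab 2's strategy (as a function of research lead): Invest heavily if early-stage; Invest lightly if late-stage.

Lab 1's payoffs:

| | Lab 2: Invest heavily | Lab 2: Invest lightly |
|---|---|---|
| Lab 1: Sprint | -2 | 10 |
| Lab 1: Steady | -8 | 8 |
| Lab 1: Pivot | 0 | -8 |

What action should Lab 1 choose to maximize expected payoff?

Sprint

E[Sprint] = 1/5·(-2) + 4/5·(10) = 38/5
E[Steady] = 1/5·(-8) + 4/5·(8) = 24/5
E[Pivot] = 1/5·(0) + 4/5·(-8) = -32/5
Best response: Sprint (38/5 is the largest).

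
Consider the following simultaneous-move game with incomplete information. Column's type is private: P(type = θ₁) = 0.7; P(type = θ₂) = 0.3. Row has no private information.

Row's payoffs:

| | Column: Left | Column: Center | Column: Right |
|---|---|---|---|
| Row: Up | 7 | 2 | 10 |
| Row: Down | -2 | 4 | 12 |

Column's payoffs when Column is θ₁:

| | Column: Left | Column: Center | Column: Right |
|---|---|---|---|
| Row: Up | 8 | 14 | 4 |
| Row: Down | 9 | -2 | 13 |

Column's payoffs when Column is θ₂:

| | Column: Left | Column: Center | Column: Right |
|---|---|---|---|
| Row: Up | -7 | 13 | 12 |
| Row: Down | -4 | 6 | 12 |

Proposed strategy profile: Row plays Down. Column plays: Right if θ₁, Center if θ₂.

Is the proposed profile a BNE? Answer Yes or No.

A profile is a BNE iff every type of every player is best-responding given beliefs about the other side.
Row plays Down: E[Down] = 0.7·(12) + 0.3·(4) = 9.6; E[Up] = 7.6. Best-responding. ✓
Column (type θ₁), facing Down: Left gives 9, Center gives -2, Right gives 13. Proposed Right is best. ✓
Column (type θ₂), facing Down: Left gives -4, Center gives 6, Right gives 12. Proposed Center is not best — profitable deviation exists. ✗

No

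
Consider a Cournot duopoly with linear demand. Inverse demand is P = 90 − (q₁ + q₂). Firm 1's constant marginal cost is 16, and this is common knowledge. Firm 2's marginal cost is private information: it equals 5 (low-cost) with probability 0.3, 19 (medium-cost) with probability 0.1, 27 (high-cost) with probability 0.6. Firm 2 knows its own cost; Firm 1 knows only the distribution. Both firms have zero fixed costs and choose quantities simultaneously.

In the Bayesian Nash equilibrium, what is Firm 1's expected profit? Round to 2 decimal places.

Type-c best response for Firm 2: q₂(c) = (90 − c)/2 − q₁/2.
Firm 1 maximizes expected profit; its first-order condition is 90 − 2q₁ − E[q₂] − 16 = 0.
Substituting E[q₂] and solving: E[c₂] = 19.6, so q₁ = (90 − 2·16 + 19.6)/3 = 25.8667.
E[P] = 90 − (q₁ + E[q₂]) = 41.8667; Firm 1's expected profit = (E[P] − 16)·q₁ = (41.8667 − 16)·25.8667 = 669.084.

669.08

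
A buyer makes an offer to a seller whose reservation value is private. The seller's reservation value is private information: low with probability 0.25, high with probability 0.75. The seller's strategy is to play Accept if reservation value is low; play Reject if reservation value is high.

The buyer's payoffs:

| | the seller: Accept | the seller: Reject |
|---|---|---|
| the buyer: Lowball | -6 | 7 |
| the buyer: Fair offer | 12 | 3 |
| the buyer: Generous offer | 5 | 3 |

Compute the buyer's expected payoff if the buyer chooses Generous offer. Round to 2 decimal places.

Take the expectation over the seller's reservation value, weighting each type's action by its prior probability.
E[Generous offer] = 0.25·5 + 0.75·3 = 1.25 + 2.25 = 3.5

3.50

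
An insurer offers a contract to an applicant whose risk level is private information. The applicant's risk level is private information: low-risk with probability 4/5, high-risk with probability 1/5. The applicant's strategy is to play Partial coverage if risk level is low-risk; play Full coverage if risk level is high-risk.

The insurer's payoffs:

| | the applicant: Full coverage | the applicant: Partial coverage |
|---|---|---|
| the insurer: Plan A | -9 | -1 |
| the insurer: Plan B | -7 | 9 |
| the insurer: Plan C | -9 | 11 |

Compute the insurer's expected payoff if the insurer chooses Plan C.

7

E[Plan C] = 4/5·11 + 1/5·(-9) = 44/5 + (-9/5) = 7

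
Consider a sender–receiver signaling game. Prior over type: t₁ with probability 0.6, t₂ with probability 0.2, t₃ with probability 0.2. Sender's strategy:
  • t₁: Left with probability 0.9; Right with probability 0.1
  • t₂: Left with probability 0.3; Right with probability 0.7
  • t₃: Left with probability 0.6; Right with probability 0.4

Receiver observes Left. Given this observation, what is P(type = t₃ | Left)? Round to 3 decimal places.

0.167

P(Left) = 0.6·0.9 + 0.2·0.3 + 0.2·0.6 = 0.72
P(t₃ | Left) = (0.2·0.6) / 0.72 = 0.12 / 0.72 = 0.166667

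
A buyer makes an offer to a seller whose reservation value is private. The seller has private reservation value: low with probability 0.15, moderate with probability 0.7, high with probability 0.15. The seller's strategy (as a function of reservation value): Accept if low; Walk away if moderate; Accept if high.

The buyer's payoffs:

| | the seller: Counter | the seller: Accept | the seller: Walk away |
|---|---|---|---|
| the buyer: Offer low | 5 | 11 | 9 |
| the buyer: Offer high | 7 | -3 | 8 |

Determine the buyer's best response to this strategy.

E[Offer low] = 0.15·(11) + 0.7·(9) + 0.15·(11) = 9.6
E[Offer high] = 0.15·(-3) + 0.7·(8) + 0.15·(-3) = 4.7
Best response: Offer low (9.6 is the largest).

Offer low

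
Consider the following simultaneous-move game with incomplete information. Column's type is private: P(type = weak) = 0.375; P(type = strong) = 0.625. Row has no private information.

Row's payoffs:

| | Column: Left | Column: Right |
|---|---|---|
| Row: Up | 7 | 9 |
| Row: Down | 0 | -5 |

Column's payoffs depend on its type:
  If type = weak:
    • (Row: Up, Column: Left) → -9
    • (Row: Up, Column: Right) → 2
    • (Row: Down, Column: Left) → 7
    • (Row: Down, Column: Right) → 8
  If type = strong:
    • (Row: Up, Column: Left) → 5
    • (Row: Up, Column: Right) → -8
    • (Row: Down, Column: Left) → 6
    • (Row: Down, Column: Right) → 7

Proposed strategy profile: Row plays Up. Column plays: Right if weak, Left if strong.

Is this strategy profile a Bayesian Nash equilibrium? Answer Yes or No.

Row plays Up: E[Up] = 0.375·(9) + 0.625·(7) = 7.75; E[Down] = -1.875. Best-responding. ✓
Column (type weak), facing Up: Left gives -9, Right gives 2. Proposed Right is best. ✓
Column (type strong), facing Up: Left gives 5, Right gives -8. Proposed Left is best. ✓

Yes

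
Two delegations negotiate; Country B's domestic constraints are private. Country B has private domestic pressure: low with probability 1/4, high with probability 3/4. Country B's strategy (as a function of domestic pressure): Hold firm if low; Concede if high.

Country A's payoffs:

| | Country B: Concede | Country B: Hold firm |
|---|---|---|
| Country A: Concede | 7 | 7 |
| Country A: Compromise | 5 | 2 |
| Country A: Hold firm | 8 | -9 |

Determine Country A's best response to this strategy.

E[Concede] = 1/4·(7) + 3/4·(7) = 7
E[Compromise] = 1/4·(2) + 3/4·(5) = 17/4
E[Hold firm] = 1/4·(-9) + 3/4·(8) = 15/4
Best response: Concede (7 is the largest).

Concede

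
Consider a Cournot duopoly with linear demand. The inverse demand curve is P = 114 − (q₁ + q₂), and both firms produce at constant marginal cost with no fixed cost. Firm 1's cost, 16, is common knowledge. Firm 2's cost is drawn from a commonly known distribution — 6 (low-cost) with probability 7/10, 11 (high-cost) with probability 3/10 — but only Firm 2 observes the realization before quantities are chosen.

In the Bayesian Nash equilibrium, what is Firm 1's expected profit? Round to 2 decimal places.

Type-c best response for Firm 2: q₂(c) = (114 − c)/2 − q₁/2.
Firm 1 maximizes expected profit; its first-order condition is 114 − 2q₁ − E[q₂] − 16 = 0.
Substituting E[q₂] and solving: E[c₂] = 7.5, so q₁ = (114 − 2·16 + 7.5)/3 = 29.8333.
E[P] = 114 − (q₁ + E[q₂]) = 45.8333; Firm 1's expected profit = (E[P] − 16)·q₁ = (45.8333 − 16)·29.8333 = 890.028.

890.03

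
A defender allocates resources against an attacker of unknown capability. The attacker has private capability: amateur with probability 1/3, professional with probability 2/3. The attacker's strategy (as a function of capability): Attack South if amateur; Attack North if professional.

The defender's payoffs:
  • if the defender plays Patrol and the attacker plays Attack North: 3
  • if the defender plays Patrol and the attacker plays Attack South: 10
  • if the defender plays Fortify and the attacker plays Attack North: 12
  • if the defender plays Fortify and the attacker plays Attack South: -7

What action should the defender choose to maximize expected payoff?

Compute the defender's expected payoff for each action, taking the expectation over the attacker's type.
E[Patrol] = 1/3·(10) + 2/3·(3) = 16/3
E[Fortify] = 1/3·(-7) + 2/3·(12) = 17/3
Best response: Fortify (17/3 is the largest).

Fortify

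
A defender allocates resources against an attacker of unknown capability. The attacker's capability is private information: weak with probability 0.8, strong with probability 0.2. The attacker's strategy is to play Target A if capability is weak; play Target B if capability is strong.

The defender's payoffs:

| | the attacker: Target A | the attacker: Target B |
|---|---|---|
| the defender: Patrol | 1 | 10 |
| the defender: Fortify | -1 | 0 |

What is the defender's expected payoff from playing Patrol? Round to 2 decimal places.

2.80

E[Patrol] = 0.8·1 + 0.2·10 = 0.8 + 2 = 2.8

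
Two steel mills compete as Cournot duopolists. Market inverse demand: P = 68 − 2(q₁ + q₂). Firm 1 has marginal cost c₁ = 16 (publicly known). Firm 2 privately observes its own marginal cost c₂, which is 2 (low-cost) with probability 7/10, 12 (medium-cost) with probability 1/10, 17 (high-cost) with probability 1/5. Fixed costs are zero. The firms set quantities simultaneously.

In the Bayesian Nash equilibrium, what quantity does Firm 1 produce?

7

Firm 2 with cost c maximizes (68 − 2(q₁+q₂) − c)·q₂, giving q₂(c) = (68 − c − 2q₁)/4.
E[c₂] = 7/10·2 + 1/10·12 + 1/5·17 = 6
Firm 1's FOC against E[q₂] yields q₁ = (68 − 2·16 + E[c₂])/6 = (68 − 32 + 6)/6 = 7.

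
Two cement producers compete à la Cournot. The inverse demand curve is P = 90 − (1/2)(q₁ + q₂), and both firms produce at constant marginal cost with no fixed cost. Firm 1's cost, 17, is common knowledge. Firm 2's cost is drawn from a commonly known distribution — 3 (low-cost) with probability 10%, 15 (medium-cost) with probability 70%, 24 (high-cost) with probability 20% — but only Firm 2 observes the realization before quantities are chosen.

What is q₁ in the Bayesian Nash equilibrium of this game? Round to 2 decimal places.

47.73

Type-c best response for Firm 2: q₂(c) = (90 − c) − q₁/2.
Firm 1 maximizes expected profit; its first-order condition is 90 − q₁ − (1/2)E[q₂] − 17 = 0.
Substituting E[q₂] and solving: E[c₂] = 15.6, so q₁ = (90 − 2·17 + 15.6)/(3/2) = 47.7333.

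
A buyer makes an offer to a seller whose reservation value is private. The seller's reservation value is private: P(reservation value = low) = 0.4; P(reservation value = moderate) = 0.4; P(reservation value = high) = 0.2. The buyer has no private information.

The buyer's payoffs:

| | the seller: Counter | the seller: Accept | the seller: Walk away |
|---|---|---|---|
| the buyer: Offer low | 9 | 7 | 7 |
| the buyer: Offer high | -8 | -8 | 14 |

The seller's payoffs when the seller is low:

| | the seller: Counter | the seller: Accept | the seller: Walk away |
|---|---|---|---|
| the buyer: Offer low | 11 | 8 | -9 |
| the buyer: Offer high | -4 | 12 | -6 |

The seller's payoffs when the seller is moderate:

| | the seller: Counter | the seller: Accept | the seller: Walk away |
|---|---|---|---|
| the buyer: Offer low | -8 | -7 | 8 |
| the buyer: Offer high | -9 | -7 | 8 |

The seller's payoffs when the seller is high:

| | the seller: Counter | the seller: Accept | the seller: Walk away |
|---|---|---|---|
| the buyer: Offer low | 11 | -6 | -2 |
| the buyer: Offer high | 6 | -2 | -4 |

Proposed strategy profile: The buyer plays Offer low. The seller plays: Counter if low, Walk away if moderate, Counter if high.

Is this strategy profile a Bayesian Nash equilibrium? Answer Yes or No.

The buyer plays Offer low: E[Offer low] = 0.4·(9) + 0.4·(7) + 0.2·(9) = 8.2; E[Offer high] = 0.8. Best-responding. ✓
The seller (reservation value low), facing Offer low: Counter gives 11, Accept gives 8, Walk away gives -9. Proposed Counter is best. ✓
The seller (reservation value moderate), facing Offer low: Counter gives -8, Accept gives -7, Walk away gives 8. Proposed Walk away is best. ✓
The seller (reservation value high), facing Offer low: Counter gives 11, Accept gives -6, Walk away gives -2. Proposed Counter is best. ✓

Yes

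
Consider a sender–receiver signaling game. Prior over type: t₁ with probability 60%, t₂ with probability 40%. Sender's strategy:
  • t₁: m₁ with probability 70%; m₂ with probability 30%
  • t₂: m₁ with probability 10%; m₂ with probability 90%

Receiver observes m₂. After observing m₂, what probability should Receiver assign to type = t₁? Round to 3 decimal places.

0.333

P(m₂) = 0.6·0.3 + 0.4·0.9 = 0.54
P(t₁ | m₂) = (0.6·0.3) / 0.54 = 0.18 / 0.54 = 0.333333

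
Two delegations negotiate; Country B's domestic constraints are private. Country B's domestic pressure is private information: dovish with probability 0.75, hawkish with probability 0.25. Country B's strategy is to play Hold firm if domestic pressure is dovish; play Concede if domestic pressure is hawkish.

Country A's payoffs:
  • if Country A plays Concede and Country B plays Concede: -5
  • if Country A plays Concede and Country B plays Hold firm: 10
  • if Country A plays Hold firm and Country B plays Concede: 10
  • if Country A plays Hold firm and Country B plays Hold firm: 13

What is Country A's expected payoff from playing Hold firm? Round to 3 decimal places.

E[Hold firm] = 0.75·13 + 0.25·10 = 9.75 + 2.5 = 12.25

12.250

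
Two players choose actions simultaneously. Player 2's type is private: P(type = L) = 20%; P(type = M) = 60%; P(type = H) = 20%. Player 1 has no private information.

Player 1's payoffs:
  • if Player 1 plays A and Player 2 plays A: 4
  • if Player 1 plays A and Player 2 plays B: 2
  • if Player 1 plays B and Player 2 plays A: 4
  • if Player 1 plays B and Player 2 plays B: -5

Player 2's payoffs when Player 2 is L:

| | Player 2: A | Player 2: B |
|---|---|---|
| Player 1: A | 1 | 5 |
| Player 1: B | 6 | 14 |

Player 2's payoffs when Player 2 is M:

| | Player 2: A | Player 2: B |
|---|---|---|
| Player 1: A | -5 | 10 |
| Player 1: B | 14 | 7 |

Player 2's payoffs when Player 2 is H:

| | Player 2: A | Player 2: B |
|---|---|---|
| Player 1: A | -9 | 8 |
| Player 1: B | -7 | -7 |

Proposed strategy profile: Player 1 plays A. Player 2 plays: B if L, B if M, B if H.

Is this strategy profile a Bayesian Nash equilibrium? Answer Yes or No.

Yes

Player 1 plays A: E[A] = 0.2·(2) + 0.6·(2) + 0.2·(2) = 2; E[B] = -5. Best-responding. ✓
Player 2 (type L), facing A: A gives 1, B gives 5. Proposed B is best. ✓
Player 2 (type M), facing A: A gives -5, B gives 10. Proposed B is best. ✓
Player 2 (type H), facing A: A gives -9, B gives 8. Proposed B is best. ✓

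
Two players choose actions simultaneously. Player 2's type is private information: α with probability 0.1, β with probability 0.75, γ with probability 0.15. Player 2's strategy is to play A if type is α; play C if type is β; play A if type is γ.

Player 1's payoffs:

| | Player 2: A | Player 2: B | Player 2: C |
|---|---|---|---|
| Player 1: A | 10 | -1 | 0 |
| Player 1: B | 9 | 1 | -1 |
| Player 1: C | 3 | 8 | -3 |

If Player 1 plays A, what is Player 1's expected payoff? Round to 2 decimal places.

Take the expectation over Player 2's type, weighting each type's action by its prior probability.
E[A] = 0.1·10 + 0.75·0 + 0.15·10 = 1 + 0 + 1.5 = 2.5

2.50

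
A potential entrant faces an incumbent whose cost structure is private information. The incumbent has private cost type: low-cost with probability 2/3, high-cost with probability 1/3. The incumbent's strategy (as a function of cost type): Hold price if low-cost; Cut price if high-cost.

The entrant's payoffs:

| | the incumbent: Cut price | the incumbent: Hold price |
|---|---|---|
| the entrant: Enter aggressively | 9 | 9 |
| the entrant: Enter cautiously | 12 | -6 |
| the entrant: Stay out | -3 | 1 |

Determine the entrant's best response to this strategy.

Enter aggressively

E[Enter aggressively] = 2/3·(9) + 1/3·(9) = 9
E[Enter cautiously] = 2/3·(-6) + 1/3·(12) = 0
E[Stay out] = 2/3·(1) + 1/3·(-3) = -1/3
Best response: Enter aggressively (9 is the largest).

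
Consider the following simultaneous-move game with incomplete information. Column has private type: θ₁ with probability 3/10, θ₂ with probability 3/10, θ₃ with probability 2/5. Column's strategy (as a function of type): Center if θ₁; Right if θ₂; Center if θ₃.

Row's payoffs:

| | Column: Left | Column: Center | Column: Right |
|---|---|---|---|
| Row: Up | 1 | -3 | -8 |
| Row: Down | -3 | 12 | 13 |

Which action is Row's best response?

Down

Compute Row's expected payoff for each action, taking the expectation over Column's type.
E[Up] = 3/10·(-3) + 3/10·(-8) + 2/5·(-3) = -9/2
E[Down] = 3/10·(12) + 3/10·(13) + 2/5·(12) = 123/10
Best response: Down (123/10 is the largest).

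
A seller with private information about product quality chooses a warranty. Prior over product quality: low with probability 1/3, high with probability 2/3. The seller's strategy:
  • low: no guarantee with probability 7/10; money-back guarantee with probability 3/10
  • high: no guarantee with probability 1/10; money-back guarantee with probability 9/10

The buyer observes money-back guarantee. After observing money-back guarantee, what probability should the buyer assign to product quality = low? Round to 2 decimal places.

P(money-back guarantee) = (1/3)·(3/10) + (2/3)·(9/10) = 7/10
P(low | money-back guarantee) = ((1/3)·(3/10)) / (7/10) = (1/10) / (7/10) = 1/7

0.14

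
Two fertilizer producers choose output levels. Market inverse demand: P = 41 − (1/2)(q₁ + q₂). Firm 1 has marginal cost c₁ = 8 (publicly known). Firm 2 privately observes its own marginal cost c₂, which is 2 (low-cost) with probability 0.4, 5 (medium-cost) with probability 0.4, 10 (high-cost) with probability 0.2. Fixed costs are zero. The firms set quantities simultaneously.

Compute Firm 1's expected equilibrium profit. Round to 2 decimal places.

Type-c best response for Firm 2: q₂(c) = (41 − c) − q₁/2.
Firm 1 maximizes expected profit; its first-order condition is 41 − q₁ − (1/2)E[q₂] − 8 = 0.
Substituting E[q₂] and solving: E[c₂] = 4.8, so q₁ = (41 − 2·8 + 4.8)/(3/2) = 19.8667.
E[P] = 41 − (1/2)·(q₁ + E[q₂]) = 17.9333; Firm 1's expected profit = (E[P] − 8)·q₁ = (17.9333 − 8)·19.8667 = 197.342.

197.34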